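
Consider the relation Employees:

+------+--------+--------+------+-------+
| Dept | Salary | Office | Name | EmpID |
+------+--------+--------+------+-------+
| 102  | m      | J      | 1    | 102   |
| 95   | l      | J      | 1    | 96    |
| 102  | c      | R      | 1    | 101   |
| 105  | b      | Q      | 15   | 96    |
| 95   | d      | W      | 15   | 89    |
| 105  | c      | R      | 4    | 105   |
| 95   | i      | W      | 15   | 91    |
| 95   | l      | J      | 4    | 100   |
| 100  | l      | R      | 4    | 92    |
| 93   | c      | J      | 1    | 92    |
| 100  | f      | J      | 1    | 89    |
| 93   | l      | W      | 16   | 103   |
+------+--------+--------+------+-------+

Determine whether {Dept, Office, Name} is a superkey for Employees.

Two distinct rows share (Dept=95, Office=W, Name=15), so {Dept, Office, Name} does not determine every attribute — not a superkey.

No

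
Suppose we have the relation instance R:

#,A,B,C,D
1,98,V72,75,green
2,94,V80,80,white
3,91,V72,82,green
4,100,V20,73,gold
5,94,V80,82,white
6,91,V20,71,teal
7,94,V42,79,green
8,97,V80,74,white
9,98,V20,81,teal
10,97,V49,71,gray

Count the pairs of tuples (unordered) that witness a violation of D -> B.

D=green: violating pairs (1,7), (3,7) — 2 pairs.
D=white: all 3 rows agree on B — 0 pairs.
D=teal: all 2 rows agree on B — 0 pairs.

2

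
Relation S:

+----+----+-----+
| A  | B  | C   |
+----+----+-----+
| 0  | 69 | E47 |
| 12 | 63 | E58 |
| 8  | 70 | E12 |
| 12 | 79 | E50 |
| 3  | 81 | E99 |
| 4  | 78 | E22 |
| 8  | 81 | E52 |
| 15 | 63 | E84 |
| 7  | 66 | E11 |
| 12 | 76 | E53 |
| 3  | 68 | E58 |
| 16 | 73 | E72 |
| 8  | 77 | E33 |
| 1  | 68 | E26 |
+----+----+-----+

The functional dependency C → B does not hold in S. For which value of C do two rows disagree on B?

C=E47: 1 row → B = 69 ✓
C=E58: 2 rows → B takes values {63, 68} — violation
C=E12: 1 row → B = 70 ✓
C=E50: 1 row → B = 79 ✓
C=E99: 1 row → B = 81 ✓
C=E22: 1 row → B = 78 ✓
C=E52: 1 row → B = 81 ✓
C=E84: 1 row → B = 63 ✓
C=E11: 1 row → B = 66 ✓
C=E53: 1 row → B = 76 ✓
C=E72: 1 row → B = 73 ✓
C=E33: 1 row → B = 77 ✓
C=E26: 1 row → B = 68 ✓
The only C value with inconsistent B is C=E58.

E58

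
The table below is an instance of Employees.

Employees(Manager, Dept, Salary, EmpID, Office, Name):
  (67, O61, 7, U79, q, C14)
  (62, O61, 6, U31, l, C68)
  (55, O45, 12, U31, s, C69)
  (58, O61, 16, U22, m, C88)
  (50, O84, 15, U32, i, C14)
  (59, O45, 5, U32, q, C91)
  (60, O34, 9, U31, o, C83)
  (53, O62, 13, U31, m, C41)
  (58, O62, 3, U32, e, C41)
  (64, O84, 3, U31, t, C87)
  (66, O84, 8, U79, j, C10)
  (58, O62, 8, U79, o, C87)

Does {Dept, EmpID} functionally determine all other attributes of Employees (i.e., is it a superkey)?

All 12 rows have distinct {Dept, EmpID} values, so {Dept, EmpID} → (all attributes) holds and {Dept, EmpID} is a superkey.

Yes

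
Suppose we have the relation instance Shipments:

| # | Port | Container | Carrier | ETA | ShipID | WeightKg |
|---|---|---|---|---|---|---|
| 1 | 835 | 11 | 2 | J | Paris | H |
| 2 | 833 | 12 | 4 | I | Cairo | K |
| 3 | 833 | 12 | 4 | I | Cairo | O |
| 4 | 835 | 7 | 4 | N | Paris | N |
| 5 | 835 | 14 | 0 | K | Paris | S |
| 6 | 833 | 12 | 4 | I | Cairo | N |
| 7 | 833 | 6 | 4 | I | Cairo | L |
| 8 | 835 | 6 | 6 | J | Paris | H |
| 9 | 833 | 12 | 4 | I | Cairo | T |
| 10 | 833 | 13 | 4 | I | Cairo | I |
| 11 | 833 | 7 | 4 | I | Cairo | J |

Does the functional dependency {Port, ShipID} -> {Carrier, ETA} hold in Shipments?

No

(Port=835, ShipID=Paris): rows 1, 4, 5, 8 → {Carrier,ETA} takes values {(2, J), (4, N), (0, K), (6, J)} — violation
(Port=833, ShipID=Cairo): rows 2, 3, 6, 7, 9, 10, 11 → {Carrier,ETA} = (4, I), (4, I), (4, I), (4, I), (4, I), (4, I), (4, I) ✓
Two rows agree on {Port, ShipID} but differ on {Carrier, ETA}, so {Port, ShipID} -> {Carrier, ETA} does not hold.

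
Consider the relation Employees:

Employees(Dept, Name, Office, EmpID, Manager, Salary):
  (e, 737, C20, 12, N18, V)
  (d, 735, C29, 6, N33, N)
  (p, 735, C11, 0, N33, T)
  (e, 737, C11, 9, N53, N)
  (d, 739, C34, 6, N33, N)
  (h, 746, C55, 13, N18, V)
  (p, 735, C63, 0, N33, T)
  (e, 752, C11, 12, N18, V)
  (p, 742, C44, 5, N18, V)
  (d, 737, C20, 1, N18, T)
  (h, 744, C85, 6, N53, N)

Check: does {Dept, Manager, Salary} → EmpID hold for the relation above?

(Dept=e, Manager=N18, Salary=V): 2 rows → EmpID = 12, 12 ✓
(Dept=d, Manager=N33, Salary=N): 2 rows → EmpID = 6, 6 ✓
(Dept=p, Manager=N33, Salary=T): 2 rows → EmpID = 0, 0 ✓
(Dept=e, Manager=N53, Salary=N): 1 row → EmpID = 9 ✓
(Dept=h, Manager=N18, Salary=V): 1 row → EmpID = 13 ✓
(Dept=p, Manager=N18, Salary=V): 1 row → EmpID = 5 ✓
(Dept=d, Manager=N18, Salary=T): 1 row → EmpID = 1 ✓
(Dept=h, Manager=N53, Salary=N): 1 row → EmpID = 6 ✓
Every {Dept, Manager, Salary} value is associated with a single EmpID value, so {Dept, Manager, Salary} → EmpID holds.

Yes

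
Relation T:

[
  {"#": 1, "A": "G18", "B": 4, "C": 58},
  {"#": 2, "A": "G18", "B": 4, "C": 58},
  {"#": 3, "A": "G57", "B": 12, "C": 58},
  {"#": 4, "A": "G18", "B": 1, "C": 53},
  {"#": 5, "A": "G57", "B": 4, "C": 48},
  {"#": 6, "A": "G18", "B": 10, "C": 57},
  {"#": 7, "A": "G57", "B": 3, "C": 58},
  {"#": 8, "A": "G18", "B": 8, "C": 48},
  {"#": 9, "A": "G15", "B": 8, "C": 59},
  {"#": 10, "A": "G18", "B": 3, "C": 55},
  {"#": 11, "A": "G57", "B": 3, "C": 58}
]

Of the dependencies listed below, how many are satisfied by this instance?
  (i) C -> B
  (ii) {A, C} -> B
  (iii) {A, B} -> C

1

(i) C -> B: C=58: rows 1, 2, 3, 7, 11 → B takes values {4, 12, 3} — violation; C=48: rows 5, 8 → B takes values {4, 8} — violation — fails.
(ii) {A, C} -> B: (A=G57, C=58): rows 3, 7, 11 → B takes values {12, 3} — violation — fails.
(iii) {A, B} -> C: every LHS value maps to a single RHS value — holds.
1 of the 3 dependencies holds.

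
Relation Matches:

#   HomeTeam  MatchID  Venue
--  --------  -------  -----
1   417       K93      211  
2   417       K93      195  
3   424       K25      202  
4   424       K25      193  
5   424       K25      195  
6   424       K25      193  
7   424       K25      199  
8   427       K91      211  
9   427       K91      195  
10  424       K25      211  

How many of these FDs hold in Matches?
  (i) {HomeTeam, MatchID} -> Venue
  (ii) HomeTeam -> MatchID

(i) {HomeTeam, MatchID} -> Venue: (HomeTeam=417, MatchID=K93): rows 1, 2 → Venue takes values {211, 195} — violation; (HomeTeam=424, MatchID=K25): rows 3, 4, 5, 6, 7, 10 → Venue takes values {202, 193, 195, 199, 211} — violation; (HomeTeam=427, MatchID=K91): rows 8, 9 → Venue takes values {211, 195} — violation — fails.
(ii) HomeTeam -> MatchID: every LHS value maps to a single RHS value — holds.
1 of the 2 dependencies holds.

1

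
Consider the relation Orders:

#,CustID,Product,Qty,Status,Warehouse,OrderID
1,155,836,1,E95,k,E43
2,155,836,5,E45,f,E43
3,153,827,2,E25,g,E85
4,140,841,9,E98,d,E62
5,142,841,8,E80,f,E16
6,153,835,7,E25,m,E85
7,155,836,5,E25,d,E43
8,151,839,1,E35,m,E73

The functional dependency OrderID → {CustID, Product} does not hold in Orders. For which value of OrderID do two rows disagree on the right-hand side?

OrderID=E43: rows 1, 2, 7 → {CustID,Product} = (155, 836), (155, 836), (155, 836) ✓
OrderID=E85: rows 3, 6 → {CustID,Product} takes values {(153, 827), (153, 835)} — violation
OrderID=E62: row 4 → {CustID,Product} = (140, 841) ✓
OrderID=E16: row 5 → {CustID,Product} = (142, 841) ✓
OrderID=E73: row 8 → {CustID,Product} = (151, 839) ✓
The only OrderID value with inconsistent RHS is OrderID=E85.

E85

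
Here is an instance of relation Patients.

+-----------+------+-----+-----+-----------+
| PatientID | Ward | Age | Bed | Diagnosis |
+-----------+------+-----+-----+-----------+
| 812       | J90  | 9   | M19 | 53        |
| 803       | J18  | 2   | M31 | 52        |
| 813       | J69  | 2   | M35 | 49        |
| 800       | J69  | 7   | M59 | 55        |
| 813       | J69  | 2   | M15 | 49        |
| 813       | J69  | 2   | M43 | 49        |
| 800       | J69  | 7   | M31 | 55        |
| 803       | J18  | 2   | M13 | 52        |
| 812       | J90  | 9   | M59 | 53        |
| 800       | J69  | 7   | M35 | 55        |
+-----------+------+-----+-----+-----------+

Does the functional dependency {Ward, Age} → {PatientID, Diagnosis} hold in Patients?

(Ward=J90, Age=9): 2 rows → {PatientID,Diagnosis} = (812, 53), (812, 53) ✓
(Ward=J18, Age=2): 2 rows → {PatientID,Diagnosis} = (803, 52), (803, 52) ✓
(Ward=J69, Age=2): 3 rows → {PatientID,Diagnosis} = (813, 49), (813, 49), (813, 49) ✓
(Ward=J69, Age=7): 3 rows → {PatientID,Diagnosis} = (800, 55), (800, 55), (800, 55) ✓
Every {Ward, Age} value is associated with a single {PatientID, Diagnosis} value, so {Ward, Age} → {PatientID, Diagnosis} holds.

Yes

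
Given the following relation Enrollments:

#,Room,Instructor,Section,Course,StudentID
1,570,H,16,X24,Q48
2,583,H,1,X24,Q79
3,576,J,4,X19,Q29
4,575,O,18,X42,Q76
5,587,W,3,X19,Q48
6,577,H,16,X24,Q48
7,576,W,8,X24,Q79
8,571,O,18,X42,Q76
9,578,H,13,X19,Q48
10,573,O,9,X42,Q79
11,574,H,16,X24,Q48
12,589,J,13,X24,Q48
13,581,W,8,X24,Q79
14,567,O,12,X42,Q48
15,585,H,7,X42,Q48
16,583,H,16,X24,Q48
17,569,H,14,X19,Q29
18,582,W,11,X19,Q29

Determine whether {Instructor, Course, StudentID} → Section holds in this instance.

(Instructor=H, Course=X24, StudentID=Q48): rows 1, 6, 11, 16 → Section = 16, 16, 16, 16 ✓
(Instructor=H, Course=X24, StudentID=Q79): row 2 → Section = 1 ✓
(Instructor=J, Course=X19, StudentID=Q29): row 3 → Section = 4 ✓
(Instructor=O, Course=X42, StudentID=Q76): rows 4, 8 → Section = 18, 18 ✓
(Instructor=W, Course=X19, StudentID=Q48): row 5 → Section = 3 ✓
(Instructor=W, Course=X24, StudentID=Q79): rows 7, 13 → Section = 8, 8 ✓
(Instructor=H, Course=X19, StudentID=Q48): row 9 → Section = 13 ✓
(Instructor=O, Course=X42, StudentID=Q79): row 10 → Section = 9 ✓
(Instructor=J, Course=X24, StudentID=Q48): row 12 → Section = 13 ✓
(Instructor=O, Course=X42, StudentID=Q48): row 14 → Section = 12 ✓
(Instructor=H, Course=X42, StudentID=Q48): row 15 → Section = 7 ✓
(Instructor=H, Course=X19, StudentID=Q29): row 17 → Section = 14 ✓
(Instructor=W, Course=X19, StudentID=Q29): row 18 → Section = 11 ✓
Every {Instructor, Course, StudentID} value is associated with a single Section value, so {Instructor, Course, StudentID} → Section holds.

Yes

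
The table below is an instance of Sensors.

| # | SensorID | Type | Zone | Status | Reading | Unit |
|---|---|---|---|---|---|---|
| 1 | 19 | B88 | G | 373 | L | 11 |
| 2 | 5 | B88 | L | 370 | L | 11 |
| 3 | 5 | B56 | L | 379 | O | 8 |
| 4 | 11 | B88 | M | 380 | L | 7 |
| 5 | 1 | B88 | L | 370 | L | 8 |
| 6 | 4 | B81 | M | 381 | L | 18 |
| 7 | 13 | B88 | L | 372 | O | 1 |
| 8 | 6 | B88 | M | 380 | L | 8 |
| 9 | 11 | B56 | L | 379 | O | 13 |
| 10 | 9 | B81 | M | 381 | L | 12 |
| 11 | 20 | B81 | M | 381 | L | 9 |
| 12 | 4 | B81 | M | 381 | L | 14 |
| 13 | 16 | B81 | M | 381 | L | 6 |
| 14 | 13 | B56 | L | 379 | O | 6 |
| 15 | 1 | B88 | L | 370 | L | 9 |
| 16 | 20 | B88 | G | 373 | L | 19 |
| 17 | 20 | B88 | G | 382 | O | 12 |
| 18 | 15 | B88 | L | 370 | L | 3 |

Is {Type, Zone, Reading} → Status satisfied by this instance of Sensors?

Yes

(Type=B88, Zone=G, Reading=L): rows 1, 16 → Status = 373, 373 ✓
(Type=B88, Zone=L, Reading=L): rows 2, 5, 15, 18 → Status = 370, 370, 370, 370 ✓
(Type=B56, Zone=L, Reading=O): rows 3, 9, 14 → Status = 379, 379, 379 ✓
(Type=B88, Zone=M, Reading=L): rows 4, 8 → Status = 380, 380 ✓
(Type=B81, Zone=M, Reading=L): rows 6, 10, 11, 12, 13 → Status = 381, 381, 381, 381, 381 ✓
(Type=B88, Zone=L, Reading=O): row 7 → Status = 372 ✓
(Type=B88, Zone=G, Reading=O): row 17 → Status = 382 ✓
Every {Type, Zone, Reading} value is associated with a single Status value, so {Type, Zone, Reading} → Status holds.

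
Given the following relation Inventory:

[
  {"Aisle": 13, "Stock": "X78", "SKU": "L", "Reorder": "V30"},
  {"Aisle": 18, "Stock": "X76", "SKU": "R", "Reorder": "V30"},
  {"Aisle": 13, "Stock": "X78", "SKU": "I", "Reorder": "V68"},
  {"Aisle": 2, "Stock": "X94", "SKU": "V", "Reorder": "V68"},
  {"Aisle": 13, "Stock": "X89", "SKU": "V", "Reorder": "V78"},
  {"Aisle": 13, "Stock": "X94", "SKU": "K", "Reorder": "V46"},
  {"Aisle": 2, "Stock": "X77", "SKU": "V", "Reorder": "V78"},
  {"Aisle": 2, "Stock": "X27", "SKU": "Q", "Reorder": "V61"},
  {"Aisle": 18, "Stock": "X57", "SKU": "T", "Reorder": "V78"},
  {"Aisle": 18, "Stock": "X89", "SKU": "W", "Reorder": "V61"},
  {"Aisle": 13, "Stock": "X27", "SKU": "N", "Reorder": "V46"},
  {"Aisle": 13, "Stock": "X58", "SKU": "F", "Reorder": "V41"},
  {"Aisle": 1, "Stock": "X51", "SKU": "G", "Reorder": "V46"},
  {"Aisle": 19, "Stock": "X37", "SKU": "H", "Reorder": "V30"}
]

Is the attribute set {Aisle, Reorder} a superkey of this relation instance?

Two distinct rows share (Aisle=13, Reorder=V46), so {Aisle, Reorder} does not determine every attribute — not a superkey.

No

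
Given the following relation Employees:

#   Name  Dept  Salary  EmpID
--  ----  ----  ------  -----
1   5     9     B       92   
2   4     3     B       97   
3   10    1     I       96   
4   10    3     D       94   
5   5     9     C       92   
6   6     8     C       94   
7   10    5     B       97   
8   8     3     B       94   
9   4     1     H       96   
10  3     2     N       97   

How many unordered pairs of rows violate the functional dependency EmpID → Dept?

5

EmpID=92: all 2 rows agree on Dept — 0 pairs.
EmpID=97: violating pairs (2,7), (2,10), (7,10) — 3 pairs.
EmpID=96: all 2 rows agree on Dept — 0 pairs.
EmpID=94: violating pairs (4,6), (6,8) — 2 pairs.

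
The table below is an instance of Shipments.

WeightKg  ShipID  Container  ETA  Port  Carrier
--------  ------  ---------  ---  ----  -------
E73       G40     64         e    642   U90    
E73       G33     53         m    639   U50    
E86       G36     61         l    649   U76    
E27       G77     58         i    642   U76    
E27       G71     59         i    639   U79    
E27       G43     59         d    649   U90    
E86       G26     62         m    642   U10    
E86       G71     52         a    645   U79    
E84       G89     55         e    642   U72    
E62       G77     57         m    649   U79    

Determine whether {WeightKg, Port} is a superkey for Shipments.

Yes

All 10 rows have distinct {WeightKg, Port} values, so {WeightKg, Port} → (all attributes) holds and {WeightKg, Port} is a superkey.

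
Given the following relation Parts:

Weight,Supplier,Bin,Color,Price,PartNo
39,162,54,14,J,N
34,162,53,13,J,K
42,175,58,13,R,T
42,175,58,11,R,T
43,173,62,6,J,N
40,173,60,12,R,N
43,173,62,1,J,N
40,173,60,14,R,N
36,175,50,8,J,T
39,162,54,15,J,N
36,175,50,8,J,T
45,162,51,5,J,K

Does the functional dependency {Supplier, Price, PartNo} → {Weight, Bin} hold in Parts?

(Supplier=162, Price=J, PartNo=N): 2 rows → {Weight,Bin} = (39, 54), (39, 54) ✓
(Supplier=162, Price=J, PartNo=K): 2 rows → {Weight,Bin} takes values {(34, 53), (45, 51)} — violation
(Supplier=175, Price=R, PartNo=T): 2 rows → {Weight,Bin} = (42, 58), (42, 58) ✓
(Supplier=173, Price=J, PartNo=N): 2 rows → {Weight,Bin} = (43, 62), (43, 62) ✓
(Supplier=173, Price=R, PartNo=N): 2 rows → {Weight,Bin} = (40, 60), (40, 60) ✓
(Supplier=175, Price=J, PartNo=T): 2 rows → {Weight,Bin} = (36, 50), (36, 50) ✓
Two rows agree on {Supplier, Price, PartNo} but differ on {Weight, Bin}, so {Supplier, Price, PartNo} → {Weight, Bin} does not hold.

No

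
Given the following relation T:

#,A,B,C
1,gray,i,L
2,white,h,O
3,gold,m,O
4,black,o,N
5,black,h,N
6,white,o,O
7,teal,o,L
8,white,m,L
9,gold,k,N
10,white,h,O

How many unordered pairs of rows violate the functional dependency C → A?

8

C=L: violating pairs (1,7), (1,8), (7,8) — 3 pairs.
C=O: violating pairs (2,3), (3,6), (3,10) — 3 pairs.
C=N: violating pairs (4,9), (5,9) — 2 pairs.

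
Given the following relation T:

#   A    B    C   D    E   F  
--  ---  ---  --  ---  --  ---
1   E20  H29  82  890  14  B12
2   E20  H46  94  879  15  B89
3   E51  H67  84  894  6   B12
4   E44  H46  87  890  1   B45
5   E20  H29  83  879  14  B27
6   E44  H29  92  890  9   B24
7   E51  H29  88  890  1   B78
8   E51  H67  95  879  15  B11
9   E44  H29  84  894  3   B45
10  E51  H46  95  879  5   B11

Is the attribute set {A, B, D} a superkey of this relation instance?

All 10 rows have distinct {A, B, D} values, so {A, B, D} → (all attributes) holds and {A, B, D} is a superkey.

Yes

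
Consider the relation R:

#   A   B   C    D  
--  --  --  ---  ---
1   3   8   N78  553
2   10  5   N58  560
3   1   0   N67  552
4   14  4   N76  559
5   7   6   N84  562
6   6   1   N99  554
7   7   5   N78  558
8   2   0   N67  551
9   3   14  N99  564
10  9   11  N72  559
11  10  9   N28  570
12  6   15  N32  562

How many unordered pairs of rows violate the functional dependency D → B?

2

D=559: violating pairs (4,10) — 1 pair.
D=562: violating pairs (5,12) — 1 pair.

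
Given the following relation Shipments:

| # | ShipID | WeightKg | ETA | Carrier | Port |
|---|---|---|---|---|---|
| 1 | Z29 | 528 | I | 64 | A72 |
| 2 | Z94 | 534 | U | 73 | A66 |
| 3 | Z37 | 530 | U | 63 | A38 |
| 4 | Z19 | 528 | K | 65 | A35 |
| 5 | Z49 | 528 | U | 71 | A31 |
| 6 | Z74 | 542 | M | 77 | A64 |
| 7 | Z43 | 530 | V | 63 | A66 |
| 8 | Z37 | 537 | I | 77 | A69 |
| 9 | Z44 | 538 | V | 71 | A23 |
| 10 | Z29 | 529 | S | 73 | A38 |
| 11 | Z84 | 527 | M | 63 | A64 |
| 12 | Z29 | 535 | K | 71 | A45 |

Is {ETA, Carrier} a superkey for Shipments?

Yes

All 12 rows have distinct {ETA, Carrier} values, so {ETA, Carrier} → (all attributes) holds and {ETA, Carrier} is a superkey.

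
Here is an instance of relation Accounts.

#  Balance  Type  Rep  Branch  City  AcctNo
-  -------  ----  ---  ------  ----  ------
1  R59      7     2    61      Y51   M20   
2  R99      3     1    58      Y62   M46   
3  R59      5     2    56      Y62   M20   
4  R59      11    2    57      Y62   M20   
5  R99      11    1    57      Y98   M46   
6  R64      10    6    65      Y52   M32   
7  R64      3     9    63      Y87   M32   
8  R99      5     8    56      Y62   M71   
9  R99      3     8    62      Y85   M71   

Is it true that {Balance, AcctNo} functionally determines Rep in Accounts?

(Balance=R59, AcctNo=M20): rows 1, 3, 4 → Rep = 2, 2, 2 ✓
(Balance=R99, AcctNo=M46): rows 2, 5 → Rep = 1, 1 ✓
(Balance=R64, AcctNo=M32): rows 6, 7 → Rep takes values {6, 9} — violation
(Balance=R99, AcctNo=M71): rows 8, 9 → Rep = 8, 8 ✓
Two rows agree on {Balance, AcctNo} but differ on Rep, so {Balance, AcctNo} → Rep does not hold.

No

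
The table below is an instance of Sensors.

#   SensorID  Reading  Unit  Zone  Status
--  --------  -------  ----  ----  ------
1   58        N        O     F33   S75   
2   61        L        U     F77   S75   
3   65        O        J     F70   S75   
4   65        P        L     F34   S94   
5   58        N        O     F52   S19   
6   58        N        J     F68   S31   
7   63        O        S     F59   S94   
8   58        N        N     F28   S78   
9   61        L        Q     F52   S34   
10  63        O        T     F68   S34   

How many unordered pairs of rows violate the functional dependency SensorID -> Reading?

SensorID=58: all 4 rows agree on Reading — 0 pairs.
SensorID=61: all 2 rows agree on Reading — 0 pairs.
SensorID=65: violating pairs (3,4) — 1 pair.
SensorID=63: all 2 rows agree on Reading — 0 pairs.

1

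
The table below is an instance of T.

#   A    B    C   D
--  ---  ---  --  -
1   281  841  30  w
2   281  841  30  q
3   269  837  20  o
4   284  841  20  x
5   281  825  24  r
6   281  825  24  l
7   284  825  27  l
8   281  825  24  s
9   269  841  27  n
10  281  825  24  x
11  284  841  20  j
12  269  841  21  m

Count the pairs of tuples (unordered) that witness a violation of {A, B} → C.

1

(A=281, B=841): all 2 rows agree on C — 0 pairs.
(A=284, B=841): all 2 rows agree on C — 0 pairs.
(A=281, B=825): all 4 rows agree on C — 0 pairs.
(A=269, B=841): violating pairs (9,12) — 1 pair.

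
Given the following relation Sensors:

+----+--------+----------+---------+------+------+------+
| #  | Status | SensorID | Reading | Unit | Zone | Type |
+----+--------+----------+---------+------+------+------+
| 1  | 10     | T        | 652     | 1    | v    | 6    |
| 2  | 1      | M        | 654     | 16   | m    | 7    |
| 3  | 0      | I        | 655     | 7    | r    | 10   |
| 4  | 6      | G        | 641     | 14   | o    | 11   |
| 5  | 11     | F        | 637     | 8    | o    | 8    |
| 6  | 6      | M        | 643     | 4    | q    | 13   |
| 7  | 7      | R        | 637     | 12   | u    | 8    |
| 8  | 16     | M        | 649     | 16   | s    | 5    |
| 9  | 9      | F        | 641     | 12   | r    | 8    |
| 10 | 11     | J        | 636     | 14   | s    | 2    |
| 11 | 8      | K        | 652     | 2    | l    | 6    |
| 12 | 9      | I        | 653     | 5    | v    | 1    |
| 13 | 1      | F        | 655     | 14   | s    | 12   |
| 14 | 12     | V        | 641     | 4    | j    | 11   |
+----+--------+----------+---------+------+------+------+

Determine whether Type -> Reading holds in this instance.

Type=6: rows 1, 11 → Reading = 652, 652 ✓
Type=7: row 2 → Reading = 654 ✓
Type=10: row 3 → Reading = 655 ✓
Type=11: rows 4, 14 → Reading = 641, 641 ✓
Type=8: rows 5, 7, 9 → Reading takes values {637, 641} — violation
Type=13: row 6 → Reading = 643 ✓
Type=5: row 8 → Reading = 649 ✓
Type=2: row 10 → Reading = 636 ✓
Type=1: row 12 → Reading = 653 ✓
Type=12: row 13 → Reading = 655 ✓
Two rows agree on Type but differ on Reading, so Type -> Reading does not hold.

No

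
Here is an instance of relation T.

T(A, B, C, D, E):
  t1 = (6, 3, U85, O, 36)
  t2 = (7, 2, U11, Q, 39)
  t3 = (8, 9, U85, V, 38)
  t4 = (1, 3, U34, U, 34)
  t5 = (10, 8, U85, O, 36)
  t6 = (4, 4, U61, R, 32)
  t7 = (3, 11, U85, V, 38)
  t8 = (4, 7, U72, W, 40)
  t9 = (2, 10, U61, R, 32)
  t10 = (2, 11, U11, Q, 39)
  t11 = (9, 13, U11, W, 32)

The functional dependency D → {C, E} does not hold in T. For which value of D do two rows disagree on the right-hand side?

W

D=O: rows 1, 5 → {C,E} = (U85, 36), (U85, 36) ✓
D=Q: rows 2, 10 → {C,E} = (U11, 39), (U11, 39) ✓
D=V: rows 3, 7 → {C,E} = (U85, 38), (U85, 38) ✓
D=U: row 4 → {C,E} = (U34, 34) ✓
D=R: rows 6, 9 → {C,E} = (U61, 32), (U61, 32) ✓
D=W: rows 8, 11 → {C,E} takes values {(U72, 40), (U11, 32)} — violation
The only D value with inconsistent RHS is D=W.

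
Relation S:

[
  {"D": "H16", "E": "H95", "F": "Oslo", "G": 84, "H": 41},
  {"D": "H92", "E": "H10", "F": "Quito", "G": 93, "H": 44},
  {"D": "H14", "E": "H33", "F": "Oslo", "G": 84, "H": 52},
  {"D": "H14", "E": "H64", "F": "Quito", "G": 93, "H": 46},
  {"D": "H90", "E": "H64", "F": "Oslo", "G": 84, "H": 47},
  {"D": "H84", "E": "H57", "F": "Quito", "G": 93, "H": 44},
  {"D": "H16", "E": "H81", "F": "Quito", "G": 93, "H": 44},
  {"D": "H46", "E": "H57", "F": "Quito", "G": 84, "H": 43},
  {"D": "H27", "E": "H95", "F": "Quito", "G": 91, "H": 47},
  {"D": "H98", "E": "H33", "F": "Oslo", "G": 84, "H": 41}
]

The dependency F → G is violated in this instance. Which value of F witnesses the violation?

Quito

F=Oslo: 4 rows → G = 84, 84, 84, 84 ✓
F=Quito: 6 rows → G takes values {93, 84, 91} — violation
The only F value with inconsistent G is F=Quito.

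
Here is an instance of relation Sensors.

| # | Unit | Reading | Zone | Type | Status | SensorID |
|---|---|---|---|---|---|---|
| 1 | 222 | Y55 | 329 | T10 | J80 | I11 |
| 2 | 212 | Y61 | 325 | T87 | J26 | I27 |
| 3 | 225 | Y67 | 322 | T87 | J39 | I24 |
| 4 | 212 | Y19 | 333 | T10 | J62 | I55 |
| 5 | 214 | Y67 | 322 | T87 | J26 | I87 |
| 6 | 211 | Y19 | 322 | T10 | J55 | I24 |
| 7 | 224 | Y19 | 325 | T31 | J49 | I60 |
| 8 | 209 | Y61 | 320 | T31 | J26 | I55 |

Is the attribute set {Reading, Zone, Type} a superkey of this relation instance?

No

Rows 3 and 5 have the same {Reading, Zone, Type} value (Reading=Y67, Zone=322, Type=T87) but are distinct tuples, so {Reading, Zone, Type} does not determine every attribute — not a superkey.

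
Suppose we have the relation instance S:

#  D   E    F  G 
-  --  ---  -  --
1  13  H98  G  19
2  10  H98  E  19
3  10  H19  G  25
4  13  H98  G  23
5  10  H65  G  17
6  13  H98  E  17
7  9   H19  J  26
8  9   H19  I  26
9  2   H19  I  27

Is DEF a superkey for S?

Rows 1 and 4 have the same DEF value (D=13, E=H98, F=G) but are distinct tuples, so DEF does not determine every attribute — not a superkey.

No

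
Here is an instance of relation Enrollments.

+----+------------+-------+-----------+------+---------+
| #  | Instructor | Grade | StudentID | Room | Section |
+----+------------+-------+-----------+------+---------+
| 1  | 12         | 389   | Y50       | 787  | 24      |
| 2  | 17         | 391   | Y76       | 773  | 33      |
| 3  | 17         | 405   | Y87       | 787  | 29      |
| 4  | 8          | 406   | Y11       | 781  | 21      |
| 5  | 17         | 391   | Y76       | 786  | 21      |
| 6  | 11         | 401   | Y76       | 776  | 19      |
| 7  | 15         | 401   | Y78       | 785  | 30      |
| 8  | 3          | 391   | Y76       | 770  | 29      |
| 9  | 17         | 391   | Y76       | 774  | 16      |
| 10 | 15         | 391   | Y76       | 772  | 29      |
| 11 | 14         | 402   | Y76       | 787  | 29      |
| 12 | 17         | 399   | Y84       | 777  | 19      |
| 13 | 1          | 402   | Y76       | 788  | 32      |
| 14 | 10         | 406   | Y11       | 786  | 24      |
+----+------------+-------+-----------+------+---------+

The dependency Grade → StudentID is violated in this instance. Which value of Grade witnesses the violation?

Grade=389: row 1 → StudentID = Y50 ✓
Grade=391: rows 2, 5, 8, 9, 10 → StudentID = Y76, Y76, Y76, Y76, Y76 ✓
Grade=405: row 3 → StudentID = Y87 ✓
Grade=406: rows 4, 14 → StudentID = Y11, Y11 ✓
Grade=401: rows 6, 7 → StudentID takes values {Y76, Y78} — violation
Grade=402: rows 11, 13 → StudentID = Y76, Y76 ✓
Grade=399: row 12 → StudentID = Y84 ✓
The only Grade value with inconsistent StudentID is Grade=401.

401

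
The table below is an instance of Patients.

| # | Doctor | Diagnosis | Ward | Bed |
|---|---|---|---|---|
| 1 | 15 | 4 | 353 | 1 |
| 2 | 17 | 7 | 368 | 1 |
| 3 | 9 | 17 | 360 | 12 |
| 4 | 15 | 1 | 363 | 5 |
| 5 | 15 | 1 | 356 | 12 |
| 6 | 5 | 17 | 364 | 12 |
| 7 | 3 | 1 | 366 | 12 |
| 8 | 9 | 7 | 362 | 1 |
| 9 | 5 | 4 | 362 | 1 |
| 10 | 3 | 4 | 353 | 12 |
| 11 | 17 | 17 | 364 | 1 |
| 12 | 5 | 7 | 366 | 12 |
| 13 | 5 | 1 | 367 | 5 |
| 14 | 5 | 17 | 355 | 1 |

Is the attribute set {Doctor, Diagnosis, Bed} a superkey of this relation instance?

All 14 rows have distinct {Doctor, Diagnosis, Bed} values, so {Doctor, Diagnosis, Bed} → (all attributes) holds and {Doctor, Diagnosis, Bed} is a superkey.

Yes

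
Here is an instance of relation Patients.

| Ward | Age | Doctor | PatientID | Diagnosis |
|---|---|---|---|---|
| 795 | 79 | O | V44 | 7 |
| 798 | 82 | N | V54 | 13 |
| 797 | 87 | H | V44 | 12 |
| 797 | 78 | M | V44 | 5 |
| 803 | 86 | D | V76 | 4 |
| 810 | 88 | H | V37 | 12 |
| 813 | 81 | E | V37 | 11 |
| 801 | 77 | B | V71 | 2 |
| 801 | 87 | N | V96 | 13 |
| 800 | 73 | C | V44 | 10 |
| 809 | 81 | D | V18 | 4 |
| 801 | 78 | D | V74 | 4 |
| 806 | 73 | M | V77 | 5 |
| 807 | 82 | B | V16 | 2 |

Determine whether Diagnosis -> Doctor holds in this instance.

Diagnosis=7: 1 row → Doctor = O ✓
Diagnosis=13: 2 rows → Doctor = N, N ✓
Diagnosis=12: 2 rows → Doctor = H, H ✓
Diagnosis=5: 2 rows → Doctor = M, M ✓
Diagnosis=4: 3 rows → Doctor = D, D, D ✓
Diagnosis=11: 1 row → Doctor = E ✓
Diagnosis=2: 2 rows → Doctor = B, B ✓
Diagnosis=10: 1 row → Doctor = C ✓
Every Diagnosis value is associated with a single Doctor value, so Diagnosis -> Doctor holds.

Yes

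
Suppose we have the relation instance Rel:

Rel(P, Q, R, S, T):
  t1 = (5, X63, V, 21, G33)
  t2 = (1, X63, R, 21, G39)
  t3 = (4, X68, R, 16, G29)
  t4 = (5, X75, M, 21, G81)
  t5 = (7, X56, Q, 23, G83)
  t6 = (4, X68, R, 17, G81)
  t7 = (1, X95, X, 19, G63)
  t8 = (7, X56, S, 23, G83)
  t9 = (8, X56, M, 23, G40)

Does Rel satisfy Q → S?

No

Q=X63: rows 1, 2 → S = 21, 21 ✓
Q=X68: rows 3, 6 → S takes values {16, 17} — violation
Q=X75: row 4 → S = 21 ✓
Q=X56: rows 5, 8, 9 → S = 23, 23, 23 ✓
Q=X95: row 7 → S = 19 ✓
Two rows agree on Q but differ on S, so Q → S does not hold.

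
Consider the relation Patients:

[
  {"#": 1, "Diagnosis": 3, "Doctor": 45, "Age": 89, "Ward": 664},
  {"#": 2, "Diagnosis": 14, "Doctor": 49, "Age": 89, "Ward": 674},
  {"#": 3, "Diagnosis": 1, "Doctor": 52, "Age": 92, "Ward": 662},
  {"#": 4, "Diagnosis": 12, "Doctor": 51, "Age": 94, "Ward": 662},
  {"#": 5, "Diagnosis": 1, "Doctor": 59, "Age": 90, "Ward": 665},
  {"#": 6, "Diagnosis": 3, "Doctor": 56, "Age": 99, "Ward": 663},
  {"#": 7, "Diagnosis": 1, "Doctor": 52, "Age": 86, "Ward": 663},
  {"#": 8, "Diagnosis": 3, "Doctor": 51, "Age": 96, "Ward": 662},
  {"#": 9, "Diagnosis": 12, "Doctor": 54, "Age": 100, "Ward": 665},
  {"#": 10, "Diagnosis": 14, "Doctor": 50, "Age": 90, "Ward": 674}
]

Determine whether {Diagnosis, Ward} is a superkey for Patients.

No

Rows 2 and 10 have the same {Diagnosis, Ward} value (Diagnosis=14, Ward=674) but are distinct tuples, so {Diagnosis, Ward} does not determine every attribute — not a superkey.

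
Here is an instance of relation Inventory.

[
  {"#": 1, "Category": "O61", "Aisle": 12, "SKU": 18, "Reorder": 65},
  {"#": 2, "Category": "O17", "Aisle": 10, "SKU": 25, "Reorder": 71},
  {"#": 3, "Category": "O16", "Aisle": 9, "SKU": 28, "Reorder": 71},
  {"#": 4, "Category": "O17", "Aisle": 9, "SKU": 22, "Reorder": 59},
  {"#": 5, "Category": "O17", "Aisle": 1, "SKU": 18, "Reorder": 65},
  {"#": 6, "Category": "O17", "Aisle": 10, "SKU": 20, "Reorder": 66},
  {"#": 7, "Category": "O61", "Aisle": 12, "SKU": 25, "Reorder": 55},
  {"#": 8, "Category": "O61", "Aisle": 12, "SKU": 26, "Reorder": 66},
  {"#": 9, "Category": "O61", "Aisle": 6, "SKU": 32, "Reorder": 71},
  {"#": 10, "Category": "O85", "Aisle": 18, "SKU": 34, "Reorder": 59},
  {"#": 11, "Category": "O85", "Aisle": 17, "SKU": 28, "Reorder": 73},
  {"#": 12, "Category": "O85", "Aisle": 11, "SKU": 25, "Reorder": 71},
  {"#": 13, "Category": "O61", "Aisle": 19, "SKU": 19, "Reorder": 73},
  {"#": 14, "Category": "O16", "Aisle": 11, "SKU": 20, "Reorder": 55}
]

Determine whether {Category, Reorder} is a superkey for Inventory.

Yes

All 14 rows have distinct {Category, Reorder} values, so {Category, Reorder} → (all attributes) holds and {Category, Reorder} is a superkey.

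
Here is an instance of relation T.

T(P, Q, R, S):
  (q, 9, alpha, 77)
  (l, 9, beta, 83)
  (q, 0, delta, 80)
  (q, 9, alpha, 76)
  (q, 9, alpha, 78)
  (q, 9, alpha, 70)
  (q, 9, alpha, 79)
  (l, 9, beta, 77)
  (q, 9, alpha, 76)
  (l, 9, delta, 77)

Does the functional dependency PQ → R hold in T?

(P=q, Q=9): 6 rows → R = alpha, alpha, alpha, alpha, alpha, alpha ✓
(P=l, Q=9): 3 rows → R takes values {beta, delta} — violation
(P=q, Q=0): 1 row → R = delta ✓
Two rows agree on PQ but differ on R, so PQ → R does not hold.

No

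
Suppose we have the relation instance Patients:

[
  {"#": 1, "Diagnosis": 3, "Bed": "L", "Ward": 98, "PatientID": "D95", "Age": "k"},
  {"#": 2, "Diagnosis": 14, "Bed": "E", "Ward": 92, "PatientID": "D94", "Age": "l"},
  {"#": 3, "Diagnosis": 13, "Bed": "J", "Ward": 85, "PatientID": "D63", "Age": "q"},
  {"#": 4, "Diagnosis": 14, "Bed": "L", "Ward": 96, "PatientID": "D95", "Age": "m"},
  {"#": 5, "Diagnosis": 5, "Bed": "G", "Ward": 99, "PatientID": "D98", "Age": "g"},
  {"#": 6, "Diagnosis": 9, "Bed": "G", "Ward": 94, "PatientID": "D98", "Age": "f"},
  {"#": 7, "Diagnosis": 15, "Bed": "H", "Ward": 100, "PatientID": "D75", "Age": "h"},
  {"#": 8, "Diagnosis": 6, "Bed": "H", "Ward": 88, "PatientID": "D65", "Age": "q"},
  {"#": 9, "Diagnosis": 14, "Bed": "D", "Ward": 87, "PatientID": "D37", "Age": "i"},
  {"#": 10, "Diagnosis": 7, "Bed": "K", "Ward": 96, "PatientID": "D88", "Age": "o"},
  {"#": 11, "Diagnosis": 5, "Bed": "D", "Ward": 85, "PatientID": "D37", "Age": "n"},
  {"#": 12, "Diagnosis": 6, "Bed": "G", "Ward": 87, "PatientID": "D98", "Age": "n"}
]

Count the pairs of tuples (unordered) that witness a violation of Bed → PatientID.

Bed=L: all 2 rows agree on PatientID — 0 pairs.
Bed=G: all 3 rows agree on PatientID — 0 pairs.
Bed=H: violating pairs (7,8) — 1 pair.
Bed=D: all 2 rows agree on PatientID — 0 pairs.

1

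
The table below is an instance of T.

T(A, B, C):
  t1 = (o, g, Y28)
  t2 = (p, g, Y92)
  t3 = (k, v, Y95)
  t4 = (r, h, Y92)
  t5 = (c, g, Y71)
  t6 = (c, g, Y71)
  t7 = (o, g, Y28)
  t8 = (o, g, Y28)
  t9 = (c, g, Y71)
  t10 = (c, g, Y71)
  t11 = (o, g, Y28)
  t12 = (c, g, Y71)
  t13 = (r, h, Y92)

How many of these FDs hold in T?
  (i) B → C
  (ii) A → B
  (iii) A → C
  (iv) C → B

2

(i) B → C: B=g: rows 1, 2, 5, 6, 7, 8, 9, 10, 11, 12 → C takes values {Y28, Y92, Y71} — violation — fails.
(ii) A → B: every LHS value maps to a single RHS value — holds.
(iii) A → C: every LHS value maps to a single RHS value — holds.
(iv) C → B: C=Y92: rows 2, 4, 13 → B takes values {g, h} — violation — fails.
2 of the 4 dependencies hold.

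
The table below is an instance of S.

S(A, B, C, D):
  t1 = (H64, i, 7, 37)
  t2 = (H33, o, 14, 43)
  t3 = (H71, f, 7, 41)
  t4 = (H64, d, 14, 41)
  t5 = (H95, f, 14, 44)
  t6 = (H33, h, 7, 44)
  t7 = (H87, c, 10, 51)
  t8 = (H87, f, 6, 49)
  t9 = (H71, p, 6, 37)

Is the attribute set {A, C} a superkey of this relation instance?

Yes

All 9 rows have distinct {A, C} values, so {A, C} → (all attributes) holds and {A, C} is a superkey.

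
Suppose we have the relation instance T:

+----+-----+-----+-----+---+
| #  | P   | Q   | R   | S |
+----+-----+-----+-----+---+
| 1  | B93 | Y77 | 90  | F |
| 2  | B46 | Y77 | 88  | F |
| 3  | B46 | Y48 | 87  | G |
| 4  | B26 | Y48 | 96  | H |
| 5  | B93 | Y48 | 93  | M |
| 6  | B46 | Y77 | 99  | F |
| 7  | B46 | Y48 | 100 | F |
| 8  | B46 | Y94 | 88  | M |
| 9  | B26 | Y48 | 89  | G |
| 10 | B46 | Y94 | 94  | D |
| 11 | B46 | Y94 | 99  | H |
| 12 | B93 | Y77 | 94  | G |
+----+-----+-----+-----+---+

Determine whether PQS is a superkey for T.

Rows 2 and 6 have the same PQS value (P=B46, Q=Y77, S=F) but are distinct tuples, so PQS does not determine every attribute — not a superkey.

No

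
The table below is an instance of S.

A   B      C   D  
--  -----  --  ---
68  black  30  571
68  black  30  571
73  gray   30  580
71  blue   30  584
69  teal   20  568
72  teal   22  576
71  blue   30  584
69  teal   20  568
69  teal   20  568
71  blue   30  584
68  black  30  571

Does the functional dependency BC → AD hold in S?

(B=black, C=30): 3 rows → {A,D} = (68, 571), (68, 571), (68, 571) ✓
(B=gray, C=30): 1 row → {A,D} = (73, 580) ✓
(B=blue, C=30): 3 rows → {A,D} = (71, 584), (71, 584), (71, 584) ✓
(B=teal, C=20): 3 rows → {A,D} = (69, 568), (69, 568), (69, 568) ✓
(B=teal, C=22): 1 row → {A,D} = (72, 576) ✓
Every BC value is associated with a single AD value, so BC → AD holds.

Yes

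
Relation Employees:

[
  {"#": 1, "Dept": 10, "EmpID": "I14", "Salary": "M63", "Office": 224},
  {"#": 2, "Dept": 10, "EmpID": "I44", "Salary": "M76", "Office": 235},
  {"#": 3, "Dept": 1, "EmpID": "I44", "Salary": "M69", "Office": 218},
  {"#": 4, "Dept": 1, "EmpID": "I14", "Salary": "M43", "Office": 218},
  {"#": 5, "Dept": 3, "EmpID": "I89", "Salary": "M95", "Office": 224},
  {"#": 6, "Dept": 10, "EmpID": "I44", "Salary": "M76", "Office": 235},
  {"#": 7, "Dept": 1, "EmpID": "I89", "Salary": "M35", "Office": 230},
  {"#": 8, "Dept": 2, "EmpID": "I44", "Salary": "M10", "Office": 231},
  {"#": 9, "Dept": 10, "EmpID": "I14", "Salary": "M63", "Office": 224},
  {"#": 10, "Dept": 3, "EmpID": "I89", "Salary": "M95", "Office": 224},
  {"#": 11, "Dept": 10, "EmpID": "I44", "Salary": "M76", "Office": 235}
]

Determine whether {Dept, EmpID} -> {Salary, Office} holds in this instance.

Yes

(Dept=10, EmpID=I14): rows 1, 9 → {Salary,Office} = (M63, 224), (M63, 224) ✓
(Dept=10, EmpID=I44): rows 2, 6, 11 → {Salary,Office} = (M76, 235), (M76, 235), (M76, 235) ✓
(Dept=1, EmpID=I44): row 3 → {Salary,Office} = (M69, 218) ✓
(Dept=1, EmpID=I14): row 4 → {Salary,Office} = (M43, 218) ✓
(Dept=3, EmpID=I89): rows 5, 10 → {Salary,Office} = (M95, 224), (M95, 224) ✓
(Dept=1, EmpID=I89): row 7 → {Salary,Office} = (M35, 230) ✓
(Dept=2, EmpID=I44): row 8 → {Salary,Office} = (M10, 231) ✓
Every {Dept, EmpID} value is associated with a single {Salary, Office} value, so {Dept, EmpID} -> {Salary, Office} holds.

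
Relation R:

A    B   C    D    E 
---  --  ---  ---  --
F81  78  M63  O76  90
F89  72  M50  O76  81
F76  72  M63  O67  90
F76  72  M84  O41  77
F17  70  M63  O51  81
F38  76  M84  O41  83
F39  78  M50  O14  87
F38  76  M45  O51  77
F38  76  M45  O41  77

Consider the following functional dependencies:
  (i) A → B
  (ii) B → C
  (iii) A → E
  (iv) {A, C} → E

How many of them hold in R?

(i) A → B: every LHS value maps to a single RHS value — holds.
(ii) B → C: B=78: 2 rows → C takes values {M63, M50} — violation; B=72: 3 rows → C takes values {M50, M63, M84} — violation; B=76: 3 rows → C takes values {M84, M45} — violation — fails.
(iii) A → E: A=F76: 2 rows → E takes values {90, 77} — violation; A=F38: 3 rows → E takes values {83, 77} — violation — fails.
(iv) {A, C} → E: every LHS value maps to a single RHS value — holds.
2 of the 4 dependencies hold.

2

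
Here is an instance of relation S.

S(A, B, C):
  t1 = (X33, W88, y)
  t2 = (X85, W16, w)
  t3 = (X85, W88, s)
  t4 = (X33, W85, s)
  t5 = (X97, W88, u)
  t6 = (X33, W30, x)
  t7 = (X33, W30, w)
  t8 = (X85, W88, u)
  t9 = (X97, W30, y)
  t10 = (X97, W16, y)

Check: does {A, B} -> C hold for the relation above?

No

(A=X33, B=W88): row 1 → C = y ✓
(A=X85, B=W16): row 2 → C = w ✓
(A=X85, B=W88): rows 3, 8 → C takes values {s, u} — violation
(A=X33, B=W85): row 4 → C = s ✓
(A=X97, B=W88): row 5 → C = u ✓
(A=X33, B=W30): rows 6, 7 → C takes values {x, w} — violation
(A=X97, B=W30): row 9 → C = y ✓
(A=X97, B=W16): row 10 → C = y ✓
Two rows agree on {A, B} but differ on C, so {A, B} -> C does not hold.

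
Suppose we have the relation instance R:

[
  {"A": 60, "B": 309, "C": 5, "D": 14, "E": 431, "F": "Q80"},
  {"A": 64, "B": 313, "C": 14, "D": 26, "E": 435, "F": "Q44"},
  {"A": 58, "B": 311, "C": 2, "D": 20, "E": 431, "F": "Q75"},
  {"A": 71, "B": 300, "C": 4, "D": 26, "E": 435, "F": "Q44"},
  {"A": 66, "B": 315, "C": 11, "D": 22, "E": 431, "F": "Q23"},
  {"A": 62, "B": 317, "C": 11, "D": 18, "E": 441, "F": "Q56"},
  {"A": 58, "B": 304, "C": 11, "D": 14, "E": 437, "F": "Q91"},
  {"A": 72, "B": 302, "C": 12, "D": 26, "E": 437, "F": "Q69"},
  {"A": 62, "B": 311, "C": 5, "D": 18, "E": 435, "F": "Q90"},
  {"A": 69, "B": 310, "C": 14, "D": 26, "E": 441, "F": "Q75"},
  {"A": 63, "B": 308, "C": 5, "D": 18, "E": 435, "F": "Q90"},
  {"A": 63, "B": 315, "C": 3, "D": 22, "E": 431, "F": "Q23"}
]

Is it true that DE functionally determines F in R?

(D=14, E=431): 1 row → F = Q80 ✓
(D=26, E=435): 2 rows → F = Q44, Q44 ✓
(D=20, E=431): 1 row → F = Q75 ✓
(D=22, E=431): 2 rows → F = Q23, Q23 ✓
(D=18, E=441): 1 row → F = Q56 ✓
(D=14, E=437): 1 row → F = Q91 ✓
(D=26, E=437): 1 row → F = Q69 ✓
(D=18, E=435): 2 rows → F = Q90, Q90 ✓
(D=26, E=441): 1 row → F = Q75 ✓
Every DE value is associated with a single F value, so DE → F holds.

Yes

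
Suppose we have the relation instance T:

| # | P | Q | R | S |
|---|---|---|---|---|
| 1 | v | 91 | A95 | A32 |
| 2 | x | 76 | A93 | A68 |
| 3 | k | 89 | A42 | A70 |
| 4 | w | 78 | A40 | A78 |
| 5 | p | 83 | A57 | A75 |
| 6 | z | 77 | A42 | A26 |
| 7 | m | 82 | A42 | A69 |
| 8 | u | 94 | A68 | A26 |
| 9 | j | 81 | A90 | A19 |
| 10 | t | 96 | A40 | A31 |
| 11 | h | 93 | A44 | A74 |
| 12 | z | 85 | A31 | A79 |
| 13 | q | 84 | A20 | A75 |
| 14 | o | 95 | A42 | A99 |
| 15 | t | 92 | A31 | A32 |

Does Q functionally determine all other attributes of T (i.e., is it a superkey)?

All 15 rows have distinct Q values, so Q → (all attributes) holds and Q is a superkey.

Yes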